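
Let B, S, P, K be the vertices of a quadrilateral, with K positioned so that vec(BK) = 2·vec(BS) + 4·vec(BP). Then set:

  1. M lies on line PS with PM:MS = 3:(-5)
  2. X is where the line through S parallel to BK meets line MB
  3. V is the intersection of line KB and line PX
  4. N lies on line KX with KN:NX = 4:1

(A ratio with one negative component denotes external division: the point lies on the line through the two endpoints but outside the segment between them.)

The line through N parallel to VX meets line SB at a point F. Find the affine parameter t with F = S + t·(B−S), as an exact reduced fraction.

Choose coordinates B = (0, 0), S = (1, 0), P = (0, 1), K = (2, 4).
1. M lies on line PS with PM:MS = 3:(-5) ⇒ M = (-3/2, 5/2)
2. X is where the line through S parallel to BK meets line MB ⇒ X = (6/11, -10/11)
3. V is the intersection of line KB and line PX ⇒ V = (2/11, 4/11)
4. N lies on line KX with KN:NX = 4:1 ⇒ N = (46/55, 4/55)
through N parallel to VX: direction (4/11, -14/11); meets SB at F = (6/7, 0)
F = S + t·(B−S) with t = 1/7

t = 1/7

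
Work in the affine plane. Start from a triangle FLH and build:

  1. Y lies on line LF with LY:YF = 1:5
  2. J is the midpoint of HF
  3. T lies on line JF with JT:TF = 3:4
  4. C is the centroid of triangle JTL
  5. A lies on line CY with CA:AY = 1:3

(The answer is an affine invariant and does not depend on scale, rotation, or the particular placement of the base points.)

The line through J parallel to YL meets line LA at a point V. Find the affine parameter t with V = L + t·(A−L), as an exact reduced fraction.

Set F = (0, 0), L = (1, 0), H = (0, 1); any affine frame gives the same invariant.
1. Y lies on line LF with LY:YF = 1:5 ⇒ Y = (5/6, 0)
2. J is the midpoint of HF ⇒ J = (0, 1/2)
3. T lies on line JF with JT:TF = 3:4 ⇒ T = (0, 2/7)
4. C is the centroid of triangle JTL ⇒ C = (1/3, 11/42)
5. A lies on line CY with CA:AY = 1:3 ⇒ A = (11/24, 11/56)
through J parallel to YL: direction (1/6, 0); meets LA at V = (-25/66, 1/2)
V = L + t·(A−L) with t = 28/11

t = 28/11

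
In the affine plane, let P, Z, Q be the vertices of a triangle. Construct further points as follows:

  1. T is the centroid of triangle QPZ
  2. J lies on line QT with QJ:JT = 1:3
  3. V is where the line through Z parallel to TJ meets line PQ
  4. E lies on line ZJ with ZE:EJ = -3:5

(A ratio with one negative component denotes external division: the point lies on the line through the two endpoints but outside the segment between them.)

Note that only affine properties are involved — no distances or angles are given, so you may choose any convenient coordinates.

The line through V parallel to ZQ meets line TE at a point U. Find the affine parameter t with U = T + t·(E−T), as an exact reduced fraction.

Set P = (0, 0), Z = (1, 0), Q = (0, 1); any affine frame gives the same invariant.
1. T is the centroid of triangle QPZ ⇒ T = (1/3, 1/3)
2. J lies on line QT with QJ:JT = 1:3 ⇒ J = (1/12, 5/6)
3. V is where the line through Z parallel to TJ meets line PQ ⇒ V = (0, 2)
4. E lies on line ZJ with ZE:EJ = -3:5 ⇒ E = (19/8, -5/4)
through V parallel to ZQ: direction (-1, 1); meets TE at U = (69/11, -47/11)
U = T + t·(E−T) with t = 32/11

t = 32/11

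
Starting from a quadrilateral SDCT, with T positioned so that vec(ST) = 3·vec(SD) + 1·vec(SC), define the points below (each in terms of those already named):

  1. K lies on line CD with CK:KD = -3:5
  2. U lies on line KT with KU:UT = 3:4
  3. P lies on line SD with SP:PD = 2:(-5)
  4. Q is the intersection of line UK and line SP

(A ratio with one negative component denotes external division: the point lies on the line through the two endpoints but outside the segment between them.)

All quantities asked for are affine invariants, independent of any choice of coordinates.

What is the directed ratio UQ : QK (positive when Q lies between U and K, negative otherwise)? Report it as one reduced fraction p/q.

UQ:QK = -26/35

Assign S = (0, 0), D = (1, 0), C = (0, 1), T = (3, 1) — the answer is frame-independent, so this choice is without loss of generality.
1. K lies on line CD with CK:KD = -3:5 ⇒ K = (-3/2, 5/2)
2. U lies on line KT with KU:UT = 3:4 ⇒ U = (3/7, 13/7)
3. P lies on line SD with SP:PD = 2:(-5) ⇒ P = (-2/3, 0)
4. Q is the intersection of line UK and line SP ⇒ Q = (6, 0)
Q = U + t·(K−U) with t = -26/9, so UQ:QK = t:(1−t) = -26/9:35/9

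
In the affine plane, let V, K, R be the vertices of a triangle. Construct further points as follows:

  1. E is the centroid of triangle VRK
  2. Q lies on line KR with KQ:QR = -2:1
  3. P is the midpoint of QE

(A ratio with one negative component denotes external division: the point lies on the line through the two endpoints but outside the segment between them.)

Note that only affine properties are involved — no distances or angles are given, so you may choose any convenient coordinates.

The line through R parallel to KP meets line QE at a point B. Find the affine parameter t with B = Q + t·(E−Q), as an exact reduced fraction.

t = 1/4

Work in coordinates with V = (0, 0), K = (1, 0), R = (0, 1).
1. E is the centroid of triangle VRK ⇒ E = (1/3, 1/3)
2. Q lies on line KR with KQ:QR = -2:1 ⇒ Q = (-1, 2)
3. P is the midpoint of QE ⇒ P = (-1/3, 7/6)
through R parallel to KP: direction (-4/3, 7/6); meets QE at B = (-2/3, 19/12)
B = Q + t·(E−Q) with t = 1/4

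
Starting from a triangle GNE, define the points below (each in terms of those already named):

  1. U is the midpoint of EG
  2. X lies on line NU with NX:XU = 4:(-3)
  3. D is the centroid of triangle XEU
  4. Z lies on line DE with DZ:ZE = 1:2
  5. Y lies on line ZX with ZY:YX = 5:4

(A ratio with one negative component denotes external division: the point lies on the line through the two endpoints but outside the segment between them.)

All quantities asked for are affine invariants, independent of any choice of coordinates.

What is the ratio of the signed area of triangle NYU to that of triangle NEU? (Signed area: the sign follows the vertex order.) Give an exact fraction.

[NYU]:[NEU] = 20/81

Choose coordinates G = (0, 0), N = (1, 0), E = (0, 1).
1. U is the midpoint of EG ⇒ U = (0, 1/2)
2. X lies on line NU with NX:XU = 4:(-3) ⇒ X = (-3, 2)
3. D is the centroid of triangle XEU ⇒ D = (-1, 7/6)
4. Z lies on line DE with DZ:ZE = 1:2 ⇒ Z = (-2/3, 10/9)
5. Y lies on line ZX with ZY:YX = 5:4 ⇒ Y = (-53/27, 130/81)
2·[NYU] = 10/81, 2·[NEU] = 1/2
[NYU]:[NEU] = 10/81:1/2 = 20/81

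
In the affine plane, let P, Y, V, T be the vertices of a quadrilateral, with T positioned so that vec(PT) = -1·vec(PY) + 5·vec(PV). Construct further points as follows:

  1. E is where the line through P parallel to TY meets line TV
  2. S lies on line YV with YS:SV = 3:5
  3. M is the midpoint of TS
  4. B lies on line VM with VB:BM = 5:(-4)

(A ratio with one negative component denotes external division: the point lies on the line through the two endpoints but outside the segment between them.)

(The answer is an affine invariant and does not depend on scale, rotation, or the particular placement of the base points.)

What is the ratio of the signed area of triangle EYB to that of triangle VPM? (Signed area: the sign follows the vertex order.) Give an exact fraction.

Choose coordinates P = (0, 0), Y = (1, 0), V = (0, 1), T = (-1, 5).
1. E is where the line through P parallel to TY meets line TV ⇒ E = (2/3, -5/3)
2. S lies on line YV with YS:SV = 3:5 ⇒ S = (5/8, 3/8)
3. M is the midpoint of TS ⇒ M = (-3/16, 43/16)
4. B lies on line VM with VB:BM = 5:(-4) ⇒ B = (-15/16, 151/16)
2·[EYB] = 51/8, 2·[VPM] = -3/16
[EYB]:[VPM] = 51/8:-3/16 = -34

[EYB]:[VPM] = -34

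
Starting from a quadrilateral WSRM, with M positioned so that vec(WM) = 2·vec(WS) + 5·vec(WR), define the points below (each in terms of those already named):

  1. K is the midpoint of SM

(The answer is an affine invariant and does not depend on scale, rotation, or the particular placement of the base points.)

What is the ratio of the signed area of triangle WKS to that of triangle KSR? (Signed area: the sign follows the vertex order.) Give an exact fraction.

Set W = (0, 0), S = (1, 0), R = (0, 1), M = (2, 5); any affine frame gives the same invariant.
1. K is the midpoint of SM ⇒ K = (3/2, 5/2)
2·[WKS] = -5/2, 2·[KSR] = -3
[WKS]:[KSR] = -5/2:-3 = 5/6

[WKS]:[KSR] = 5/6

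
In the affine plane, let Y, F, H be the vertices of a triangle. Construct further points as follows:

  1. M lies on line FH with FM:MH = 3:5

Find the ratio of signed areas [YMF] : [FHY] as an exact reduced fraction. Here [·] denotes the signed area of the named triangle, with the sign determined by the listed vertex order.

[YMF]:[FHY] = -3/8

Assign Y = (0, 0), F = (1, 0), H = (0, 1) — the answer is frame-independent, so this choice is without loss of generality.
1. M lies on line FH with FM:MH = 3:5 ⇒ M = (5/8, 3/8)
2·[YMF] = -3/8, 2·[FHY] = 1
[YMF]:[FHY] = -3/8:1 = -3/8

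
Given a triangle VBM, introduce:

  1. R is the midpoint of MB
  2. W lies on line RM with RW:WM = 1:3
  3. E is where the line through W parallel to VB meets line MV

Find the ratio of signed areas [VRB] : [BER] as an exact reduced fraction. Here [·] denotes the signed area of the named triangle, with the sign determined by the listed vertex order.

Assign V = (0, 0), B = (1, 0), M = (0, 1) — the answer is frame-independent, so this choice is without loss of generality.
1. R is the midpoint of MB ⇒ R = (1/2, 1/2)
2. W lies on line RM with RW:WM = 1:3 ⇒ W = (3/8, 5/8)
3. E is where the line through W parallel to VB meets line MV ⇒ E = (0, 5/8)
2·[VRB] = -1/2, 2·[BER] = -3/16
[VRB]:[BER] = -1/2:-3/16 = 8/3

[VRB]:[BER] = 8/3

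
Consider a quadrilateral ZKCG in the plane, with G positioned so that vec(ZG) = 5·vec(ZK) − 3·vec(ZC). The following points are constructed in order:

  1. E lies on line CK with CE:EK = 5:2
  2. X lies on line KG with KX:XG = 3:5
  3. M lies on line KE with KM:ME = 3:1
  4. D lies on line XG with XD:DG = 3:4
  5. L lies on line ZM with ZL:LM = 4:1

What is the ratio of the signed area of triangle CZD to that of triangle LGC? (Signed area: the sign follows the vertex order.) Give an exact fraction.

Set Z = (0, 0), K = (1, 0), C = (0, 1), G = (5, -3); any affine frame gives the same invariant.
1. E lies on line CK with CE:EK = 5:2 ⇒ E = (5/7, 2/7)
2. X lies on line KG with KX:XG = 3:5 ⇒ X = (5/2, -9/8)
3. M lies on line KE with KM:ME = 3:1 ⇒ M = (11/14, 3/14)
4. D lies on line XG with XD:DG = 3:4 ⇒ D = (25/7, -27/14)
5. L lies on line ZM with ZL:LM = 4:1 ⇒ L = (22/35, 6/35)
2·[CZD] = 25/7, 2·[LGC] = 57/35
[CZD]:[LGC] = 25/7:57/35 = 125/57

[CZD]:[LGC] = 125/57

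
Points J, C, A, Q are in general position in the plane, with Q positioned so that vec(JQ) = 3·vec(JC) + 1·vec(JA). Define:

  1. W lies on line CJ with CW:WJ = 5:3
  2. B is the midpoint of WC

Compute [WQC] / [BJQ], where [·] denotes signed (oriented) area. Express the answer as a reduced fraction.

[WQC]:[BJQ] = 10/11

Set J = (0, 0), C = (1, 0), A = (0, 1), Q = (3, 1); any affine frame gives the same invariant.
1. W lies on line CJ with CW:WJ = 5:3 ⇒ W = (3/8, 0)
2. B is the midpoint of WC ⇒ B = (11/16, 0)
2·[WQC] = -5/8, 2·[BJQ] = -11/16
[WQC]:[BJQ] = -5/8:-11/16 = 10/11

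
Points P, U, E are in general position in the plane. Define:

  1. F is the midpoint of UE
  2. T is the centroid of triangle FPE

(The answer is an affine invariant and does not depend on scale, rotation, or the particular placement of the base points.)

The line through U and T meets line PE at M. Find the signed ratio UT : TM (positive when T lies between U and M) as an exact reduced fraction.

Set P = (0, 0), U = (1, 0), E = (0, 1); any affine frame gives the same invariant.
1. F is the midpoint of UE ⇒ F = (1/2, 1/2)
2. T is the centroid of triangle FPE ⇒ T = (1/6, 1/2)
line UT meets PE at M = (0, 3/5)
T = U + t·(M−U) with t = 5/6, so UT:TM = 5/6:1/6

UT:TM = 5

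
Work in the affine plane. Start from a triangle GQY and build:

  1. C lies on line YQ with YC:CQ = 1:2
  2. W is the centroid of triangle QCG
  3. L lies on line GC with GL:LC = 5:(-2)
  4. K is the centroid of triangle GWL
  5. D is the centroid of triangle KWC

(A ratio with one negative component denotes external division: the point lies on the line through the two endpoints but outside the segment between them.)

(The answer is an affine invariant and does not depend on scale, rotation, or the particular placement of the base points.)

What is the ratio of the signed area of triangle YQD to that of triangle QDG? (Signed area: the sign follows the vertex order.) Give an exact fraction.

Set G = (0, 0), Q = (1, 0), Y = (0, 1); any affine frame gives the same invariant.
1. C lies on line YQ with YC:CQ = 1:2 ⇒ C = (1/3, 2/3)
2. W is the centroid of triangle QCG ⇒ W = (4/9, 2/9)
3. L lies on line GC with GL:LC = 5:(-2) ⇒ L = (5/9, 10/9)
4. K is the centroid of triangle GWL ⇒ K = (1/3, 4/9)
5. D is the centroid of triangle KWC ⇒ D = (10/27, 4/9)
2·[YQD] = -5/27, 2·[QDG] = 4/9
[YQD]:[QDG] = -5/27:4/9 = -5/12

[YQD]:[QDG] = -5/12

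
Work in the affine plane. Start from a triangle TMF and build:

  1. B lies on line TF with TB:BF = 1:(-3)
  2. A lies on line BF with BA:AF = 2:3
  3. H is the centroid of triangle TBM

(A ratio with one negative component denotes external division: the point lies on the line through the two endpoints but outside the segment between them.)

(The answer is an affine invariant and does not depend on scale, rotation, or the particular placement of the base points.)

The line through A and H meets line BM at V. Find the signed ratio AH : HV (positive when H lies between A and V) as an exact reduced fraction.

AH:HV = 13/5

Choose coordinates T = (0, 0), M = (1, 0), F = (0, 1).
1. B lies on line TF with TB:BF = 1:(-3) ⇒ B = (0, -1/2)
2. A lies on line BF with BA:AF = 2:3 ⇒ A = (0, 1/10)
3. H is the centroid of triangle TBM ⇒ H = (1/3, -1/6)
line AH meets BM at V = (6/13, -7/26)
H = A + t·(V−A) with t = 13/18, so AH:HV = 13/18:5/18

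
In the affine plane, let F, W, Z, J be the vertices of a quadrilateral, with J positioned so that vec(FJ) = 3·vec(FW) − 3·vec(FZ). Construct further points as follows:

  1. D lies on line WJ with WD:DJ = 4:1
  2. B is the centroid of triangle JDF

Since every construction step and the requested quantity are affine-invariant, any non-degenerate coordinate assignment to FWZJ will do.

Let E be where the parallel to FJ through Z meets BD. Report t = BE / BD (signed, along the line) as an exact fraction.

t = 7

Work in coordinates with F = (0, 0), W = (1, 0), Z = (0, 1), J = (3, -3).
1. D lies on line WJ with WD:DJ = 4:1 ⇒ D = (13/5, -12/5)
2. B is the centroid of triangle JDF ⇒ B = (28/15, -9/5)
through Z parallel to FJ: direction (3, -3); meets BD at E = (7, -6)
E = B + t·(D−B) with t = 7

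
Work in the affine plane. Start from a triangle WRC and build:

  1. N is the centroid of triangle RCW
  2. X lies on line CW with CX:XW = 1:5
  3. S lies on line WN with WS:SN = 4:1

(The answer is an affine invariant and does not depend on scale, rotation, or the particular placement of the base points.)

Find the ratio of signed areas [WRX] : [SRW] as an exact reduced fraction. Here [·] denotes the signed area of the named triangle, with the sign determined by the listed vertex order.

[WRX]:[SRW] = -25/8

Choose coordinates W = (0, 0), R = (1, 0), C = (0, 1).
1. N is the centroid of triangle RCW ⇒ N = (1/3, 1/3)
2. X lies on line CW with CX:XW = 1:5 ⇒ X = (0, 5/6)
3. S lies on line WN with WS:SN = 4:1 ⇒ S = (4/15, 4/15)
2·[WRX] = 5/6, 2·[SRW] = -4/15
[WRX]:[SRW] = 5/6:-4/15 = -25/8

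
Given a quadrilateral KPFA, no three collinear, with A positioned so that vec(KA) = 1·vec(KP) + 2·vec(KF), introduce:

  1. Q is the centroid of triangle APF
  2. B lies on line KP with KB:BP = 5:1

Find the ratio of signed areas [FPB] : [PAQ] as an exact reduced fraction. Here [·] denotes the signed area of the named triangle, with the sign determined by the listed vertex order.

Work in coordinates with K = (0, 0), P = (1, 0), F = (0, 1), A = (1, 2).
1. Q is the centroid of triangle APF ⇒ Q = (2/3, 1)
2. B lies on line KP with KB:BP = 5:1 ⇒ B = (5/6, 0)
2·[FPB] = -1/6, 2·[PAQ] = 2/3
[FPB]:[PAQ] = -1/6:2/3 = -1/4

[FPB]:[PAQ] = -1/4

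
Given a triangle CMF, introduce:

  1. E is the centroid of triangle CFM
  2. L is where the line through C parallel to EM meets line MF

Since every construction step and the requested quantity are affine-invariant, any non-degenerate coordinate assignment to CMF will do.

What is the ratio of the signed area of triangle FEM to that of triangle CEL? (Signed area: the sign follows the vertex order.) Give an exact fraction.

Assign C = (0, 0), M = (1, 0), F = (0, 1) — the answer is frame-independent, so this choice is without loss of generality.
1. E is the centroid of triangle CFM ⇒ E = (1/3, 1/3)
2. L is where the line through C parallel to EM meets line MF ⇒ L = (2, -1)
2·[FEM] = 1/3, 2·[CEL] = -1
[FEM]:[CEL] = 1/3:-1 = -1/3

[FEM]:[CEL] = -1/3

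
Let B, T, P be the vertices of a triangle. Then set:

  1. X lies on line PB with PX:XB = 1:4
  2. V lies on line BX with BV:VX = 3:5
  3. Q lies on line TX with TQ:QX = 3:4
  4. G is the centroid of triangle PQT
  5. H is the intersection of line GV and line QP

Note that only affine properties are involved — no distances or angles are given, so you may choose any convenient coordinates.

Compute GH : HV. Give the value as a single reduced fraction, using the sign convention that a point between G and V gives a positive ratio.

Work in coordinates with B = (0, 0), T = (1, 0), P = (0, 1).
1. X lies on line PB with PX:XB = 1:4 ⇒ X = (0, 4/5)
2. V lies on line BX with BV:VX = 3:5 ⇒ V = (0, 3/10)
3. Q lies on line TX with TQ:QX = 3:4 ⇒ Q = (4/7, 12/35)
4. G is the centroid of triangle PQT ⇒ G = (11/21, 47/105)
5. H is the intersection of line GV and line QP ⇒ H = (22/45, 197/450)
H = G + t·(V−G) with t = 1/15, so GH:HV = t:(1−t) = 1/15:14/15

GH:HV = 1/14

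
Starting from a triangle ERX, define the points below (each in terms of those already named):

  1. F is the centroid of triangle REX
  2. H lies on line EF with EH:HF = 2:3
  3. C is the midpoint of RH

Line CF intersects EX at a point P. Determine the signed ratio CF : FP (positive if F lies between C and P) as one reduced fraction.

CF:FP = 7/10

Work in coordinates with E = (0, 0), R = (1, 0), X = (0, 1).
1. F is the centroid of triangle REX ⇒ F = (1/3, 1/3)
2. H lies on line EF with EH:HF = 2:3 ⇒ H = (2/15, 2/15)
3. C is the midpoint of RH ⇒ C = (17/30, 1/15)
line CF meets EX at P = (0, 5/7)
F = C + t·(P−C) with t = 7/17, so CF:FP = 7/17:10/17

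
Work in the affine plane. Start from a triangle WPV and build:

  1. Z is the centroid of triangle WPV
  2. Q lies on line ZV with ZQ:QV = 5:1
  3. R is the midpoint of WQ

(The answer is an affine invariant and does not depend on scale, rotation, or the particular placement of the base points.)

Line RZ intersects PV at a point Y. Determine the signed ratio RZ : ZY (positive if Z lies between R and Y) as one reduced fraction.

RZ:ZY = 7/12

Set W = (0, 0), P = (1, 0), V = (0, 1); any affine frame gives the same invariant.
1. Z is the centroid of triangle WPV ⇒ Z = (1/3, 1/3)
2. Q lies on line ZV with ZQ:QV = 5:1 ⇒ Q = (1/18, 8/9)
3. R is the midpoint of WQ ⇒ R = (1/36, 4/9)
line RZ meets PV at Y = (6/7, 1/7)
Z = R + t·(Y−R) with t = 7/19, so RZ:ZY = 7/19:12/19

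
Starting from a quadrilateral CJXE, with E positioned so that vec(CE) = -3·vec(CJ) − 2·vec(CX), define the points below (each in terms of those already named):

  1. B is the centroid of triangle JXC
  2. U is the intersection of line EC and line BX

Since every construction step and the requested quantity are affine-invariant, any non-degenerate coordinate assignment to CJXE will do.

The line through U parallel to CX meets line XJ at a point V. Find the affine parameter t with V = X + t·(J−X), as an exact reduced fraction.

t = 3/8

Work in coordinates with C = (0, 0), J = (1, 0), X = (0, 1), E = (-3, -2).
1. B is the centroid of triangle JXC ⇒ B = (1/3, 1/3)
2. U is the intersection of line EC and line BX ⇒ U = (3/8, 1/4)
through U parallel to CX: direction (0, 1); meets XJ at V = (3/8, 5/8)
V = X + t·(J−X) with t = 3/8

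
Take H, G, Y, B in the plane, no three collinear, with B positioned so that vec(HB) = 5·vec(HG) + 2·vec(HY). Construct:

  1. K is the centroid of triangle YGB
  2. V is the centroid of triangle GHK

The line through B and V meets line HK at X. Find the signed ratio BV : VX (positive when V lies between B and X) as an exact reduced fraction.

BV:VX = 2

Choose coordinates H = (0, 0), G = (1, 0), Y = (0, 1), B = (5, 2).
1. K is the centroid of triangle YGB ⇒ K = (2, 1)
2. V is the centroid of triangle GHK ⇒ V = (1, 1/3)
line BV meets HK at X = (-1, -1/2)
V = B + t·(X−B) with t = 2/3, so BV:VX = 2/3:1/3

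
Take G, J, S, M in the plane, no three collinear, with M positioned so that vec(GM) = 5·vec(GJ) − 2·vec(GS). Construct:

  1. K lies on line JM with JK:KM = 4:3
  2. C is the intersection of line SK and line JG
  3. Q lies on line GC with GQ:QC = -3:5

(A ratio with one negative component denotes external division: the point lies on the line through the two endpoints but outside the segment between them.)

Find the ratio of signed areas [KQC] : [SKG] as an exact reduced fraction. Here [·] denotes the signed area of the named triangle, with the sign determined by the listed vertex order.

Choose coordinates G = (0, 0), J = (1, 0), S = (0, 1), M = (5, -2).
1. K lies on line JM with JK:KM = 4:3 ⇒ K = (23/7, -8/7)
2. C is the intersection of line SK and line JG ⇒ C = (23/15, 0)
3. Q lies on line GC with GQ:QC = -3:5 ⇒ Q = (-23/10, 0)
2·[KQC] = -92/21, 2·[SKG] = -23/7
[KQC]:[SKG] = -92/21:-23/7 = 4/3

[KQC]:[SKG] = 4/3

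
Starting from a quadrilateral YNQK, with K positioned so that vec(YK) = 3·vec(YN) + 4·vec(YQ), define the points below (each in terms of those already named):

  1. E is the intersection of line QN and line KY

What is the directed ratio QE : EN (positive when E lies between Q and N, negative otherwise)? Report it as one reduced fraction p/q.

Assign Y = (0, 0), N = (1, 0), Q = (0, 1), K = (3, 4) — the answer is frame-independent, so this choice is without loss of generality.
1. E is the intersection of line QN and line KY ⇒ E = (3/7, 4/7)
E = Q + t·(N−Q) with t = 3/7, so QE:EN = t:(1−t) = 3/7:4/7

QE:EN = 3/4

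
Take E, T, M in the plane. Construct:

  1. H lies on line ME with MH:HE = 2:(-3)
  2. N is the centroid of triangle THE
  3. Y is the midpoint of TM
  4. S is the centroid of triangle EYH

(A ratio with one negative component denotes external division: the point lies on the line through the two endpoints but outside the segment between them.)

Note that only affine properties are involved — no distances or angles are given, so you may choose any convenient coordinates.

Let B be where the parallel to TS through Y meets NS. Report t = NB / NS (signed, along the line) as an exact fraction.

t = 4

Set E = (0, 0), T = (1, 0), M = (0, 1); any affine frame gives the same invariant.
1. H lies on line ME with MH:HE = 2:(-3) ⇒ H = (0, 3)
2. N is the centroid of triangle THE ⇒ N = (1/3, 1)
3. Y is the midpoint of TM ⇒ Y = (1/2, 1/2)
4. S is the centroid of triangle EYH ⇒ S = (1/6, 7/6)
through Y parallel to TS: direction (-5/6, 7/6); meets NS at B = (-1/3, 5/3)
B = N + t·(S−N) with t = 4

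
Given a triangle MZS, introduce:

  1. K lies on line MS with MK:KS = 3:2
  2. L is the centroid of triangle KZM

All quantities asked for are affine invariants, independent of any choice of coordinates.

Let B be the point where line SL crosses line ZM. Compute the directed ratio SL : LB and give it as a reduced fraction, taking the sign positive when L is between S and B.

Work in coordinates with M = (0, 0), Z = (1, 0), S = (0, 1).
1. K lies on line MS with MK:KS = 3:2 ⇒ K = (0, 3/5)
2. L is the centroid of triangle KZM ⇒ L = (1/3, 1/5)
line SL meets ZM at B = (5/12, 0)
L = S + t·(B−S) with t = 4/5, so SL:LB = 4/5:1/5

SL:LB = 4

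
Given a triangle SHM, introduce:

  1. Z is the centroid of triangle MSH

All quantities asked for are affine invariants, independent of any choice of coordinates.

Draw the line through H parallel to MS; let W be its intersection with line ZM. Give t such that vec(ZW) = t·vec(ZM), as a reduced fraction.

Work in coordinates with S = (0, 0), H = (1, 0), M = (0, 1).
1. Z is the centroid of triangle MSH ⇒ Z = (1/3, 1/3)
through H parallel to MS: direction (0, -1); meets ZM at W = (1, -1)
W = Z + t·(M−Z) with t = -2

t = -2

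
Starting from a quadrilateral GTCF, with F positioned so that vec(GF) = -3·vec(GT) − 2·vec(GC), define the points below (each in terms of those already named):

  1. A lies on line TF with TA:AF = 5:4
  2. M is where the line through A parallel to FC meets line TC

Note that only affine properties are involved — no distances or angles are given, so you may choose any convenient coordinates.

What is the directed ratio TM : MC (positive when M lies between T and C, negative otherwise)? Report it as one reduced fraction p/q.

TM:MC = 5/4

Work in coordinates with G = (0, 0), T = (1, 0), C = (0, 1), F = (-3, -2).
1. A lies on line TF with TA:AF = 5:4 ⇒ A = (-11/9, -10/9)
2. M is where the line through A parallel to FC meets line TC ⇒ M = (4/9, 5/9)
M = T + t·(C−T) with t = 5/9, so TM:MC = t:(1−t) = 5/9:4/9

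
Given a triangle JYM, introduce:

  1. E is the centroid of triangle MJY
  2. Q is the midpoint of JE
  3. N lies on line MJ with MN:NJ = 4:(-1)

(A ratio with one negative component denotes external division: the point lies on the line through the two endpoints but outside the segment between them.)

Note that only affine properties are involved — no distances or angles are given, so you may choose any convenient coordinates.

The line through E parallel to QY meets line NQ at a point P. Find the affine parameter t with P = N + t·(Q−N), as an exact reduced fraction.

Choose coordinates J = (0, 0), Y = (1, 0), M = (0, 1).
1. E is the centroid of triangle MJY ⇒ E = (1/3, 1/3)
2. Q is the midpoint of JE ⇒ Q = (1/6, 1/6)
3. N lies on line MJ with MN:NJ = 4:(-1) ⇒ N = (0, -1/3)
through E parallel to QY: direction (5/6, -1/6); meets NQ at P = (11/48, 17/48)
P = N + t·(Q−N) with t = 11/8

t = 11/8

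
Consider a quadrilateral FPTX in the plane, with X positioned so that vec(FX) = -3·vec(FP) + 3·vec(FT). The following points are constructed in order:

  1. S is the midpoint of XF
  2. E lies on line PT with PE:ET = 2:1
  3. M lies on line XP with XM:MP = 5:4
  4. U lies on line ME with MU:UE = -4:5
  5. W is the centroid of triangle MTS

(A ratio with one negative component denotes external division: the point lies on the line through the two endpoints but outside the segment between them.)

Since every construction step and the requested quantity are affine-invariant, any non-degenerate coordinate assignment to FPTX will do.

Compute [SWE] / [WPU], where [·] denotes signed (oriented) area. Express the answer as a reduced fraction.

[SWE]:[WPU] = 17/74

Choose coordinates F = (0, 0), P = (1, 0), T = (0, 1), X = (-3, 3).
1. S is the midpoint of XF ⇒ S = (-3/2, 3/2)
2. E lies on line PT with PE:ET = 2:1 ⇒ E = (1/3, 2/3)
3. M lies on line XP with XM:MP = 5:4 ⇒ M = (-7/9, 4/3)
4. U lies on line ME with MU:UE = -4:5 ⇒ U = (-47/9, 4)
5. W is the centroid of triangle MTS ⇒ W = (-41/54, 23/18)
2·[SWE] = -17/81, 2·[WPU] = -74/81
[SWE]:[WPU] = -17/81:-74/81 = 17/74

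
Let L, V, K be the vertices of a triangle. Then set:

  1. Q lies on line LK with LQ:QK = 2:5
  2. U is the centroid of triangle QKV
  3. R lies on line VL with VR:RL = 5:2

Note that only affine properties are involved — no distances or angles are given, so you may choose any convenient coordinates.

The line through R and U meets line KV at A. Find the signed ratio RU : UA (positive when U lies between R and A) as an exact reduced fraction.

RU:UA = 2

Choose coordinates L = (0, 0), V = (1, 0), K = (0, 1).
1. Q lies on line LK with LQ:QK = 2:5 ⇒ Q = (0, 2/7)
2. U is the centroid of triangle QKV ⇒ U = (1/3, 3/7)
3. R lies on line VL with VR:RL = 5:2 ⇒ R = (2/7, 0)
line RU meets KV at A = (5/14, 9/14)
U = R + t·(A−R) with t = 2/3, so RU:UA = 2/3:1/3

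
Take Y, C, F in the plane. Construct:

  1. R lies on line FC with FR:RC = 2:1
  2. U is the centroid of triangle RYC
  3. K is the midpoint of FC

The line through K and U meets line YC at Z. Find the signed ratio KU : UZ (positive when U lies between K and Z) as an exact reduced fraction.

KU:UZ = 7/2

Set Y = (0, 0), C = (1, 0), F = (0, 1); any affine frame gives the same invariant.
1. R lies on line FC with FR:RC = 2:1 ⇒ R = (2/3, 1/3)
2. U is the centroid of triangle RYC ⇒ U = (5/9, 1/9)
3. K is the midpoint of FC ⇒ K = (1/2, 1/2)
line KU meets YC at Z = (4/7, 0)
U = K + t·(Z−K) with t = 7/9, so KU:UZ = 7/9:2/9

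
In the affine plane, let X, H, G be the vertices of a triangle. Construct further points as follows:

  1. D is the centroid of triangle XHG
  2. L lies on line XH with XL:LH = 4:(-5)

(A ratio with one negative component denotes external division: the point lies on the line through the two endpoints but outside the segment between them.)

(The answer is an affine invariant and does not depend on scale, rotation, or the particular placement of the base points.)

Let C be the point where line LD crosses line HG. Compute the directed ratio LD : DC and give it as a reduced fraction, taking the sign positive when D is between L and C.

Work in coordinates with X = (0, 0), H = (1, 0), G = (0, 1).
1. D is the centroid of triangle XHG ⇒ D = (1/3, 1/3)
2. L lies on line XH with XL:LH = 4:(-5) ⇒ L = (-4, 0)
line LD meets HG at C = (9/14, 5/14)
D = L + t·(C−L) with t = 14/15, so LD:DC = 14/15:1/15

LD:DC = 14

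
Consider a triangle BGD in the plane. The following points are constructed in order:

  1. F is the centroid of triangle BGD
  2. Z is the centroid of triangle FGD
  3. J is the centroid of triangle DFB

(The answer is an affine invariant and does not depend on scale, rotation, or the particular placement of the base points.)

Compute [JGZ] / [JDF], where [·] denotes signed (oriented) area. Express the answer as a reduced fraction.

Work in coordinates with B = (0, 0), G = (1, 0), D = (0, 1).
1. F is the centroid of triangle BGD ⇒ F = (1/3, 1/3)
2. Z is the centroid of triangle FGD ⇒ Z = (4/9, 4/9)
3. J is the centroid of triangle DFB ⇒ J = (1/9, 4/9)
2·[JGZ] = 4/27, 2·[JDF] = -1/9
[JGZ]:[JDF] = 4/27:-1/9 = -4/3

[JGZ]:[JDF] = -4/3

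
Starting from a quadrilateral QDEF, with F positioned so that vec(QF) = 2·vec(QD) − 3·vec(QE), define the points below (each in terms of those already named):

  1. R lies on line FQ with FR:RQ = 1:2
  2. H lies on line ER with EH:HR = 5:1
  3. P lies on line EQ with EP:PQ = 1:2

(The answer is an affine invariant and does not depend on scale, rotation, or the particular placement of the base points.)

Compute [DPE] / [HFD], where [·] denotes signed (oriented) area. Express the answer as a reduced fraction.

Choose coordinates Q = (0, 0), D = (1, 0), E = (0, 1), F = (2, -3).
1. R lies on line FQ with FR:RQ = 1:2 ⇒ R = (4/3, -2)
2. H lies on line ER with EH:HR = 5:1 ⇒ H = (10/9, -3/2)
3. P lies on line EQ with EP:PQ = 1:2 ⇒ P = (0, 2/3)
2·[DPE] = -1/3, 2·[HFD] = 7/6
[DPE]:[HFD] = -1/3:7/6 = -2/7

[DPE]:[HFD] = -2/7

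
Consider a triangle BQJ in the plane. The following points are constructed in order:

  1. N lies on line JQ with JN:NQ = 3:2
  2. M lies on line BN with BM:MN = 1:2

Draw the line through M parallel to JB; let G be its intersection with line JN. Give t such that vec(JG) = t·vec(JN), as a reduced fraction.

t = 1/3

Work in coordinates with B = (0, 0), Q = (1, 0), J = (0, 1).
1. N lies on line JQ with JN:NQ = 3:2 ⇒ N = (3/5, 2/5)
2. M lies on line BN with BM:MN = 1:2 ⇒ M = (1/5, 2/15)
through M parallel to JB: direction (0, -1); meets JN at G = (1/5, 4/5)
G = J + t·(N−J) with t = 1/3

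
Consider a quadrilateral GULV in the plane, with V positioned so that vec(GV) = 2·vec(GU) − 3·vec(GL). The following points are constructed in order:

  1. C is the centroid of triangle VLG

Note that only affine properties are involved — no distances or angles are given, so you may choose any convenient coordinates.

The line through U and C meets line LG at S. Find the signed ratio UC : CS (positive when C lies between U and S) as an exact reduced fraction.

Work in coordinates with G = (0, 0), U = (1, 0), L = (0, 1), V = (2, -3).
1. C is the centroid of triangle VLG ⇒ C = (2/3, -2/3)
line UC meets LG at S = (0, -2)
C = U + t·(S−U) with t = 1/3, so UC:CS = 1/3:2/3

UC:CS = 1/2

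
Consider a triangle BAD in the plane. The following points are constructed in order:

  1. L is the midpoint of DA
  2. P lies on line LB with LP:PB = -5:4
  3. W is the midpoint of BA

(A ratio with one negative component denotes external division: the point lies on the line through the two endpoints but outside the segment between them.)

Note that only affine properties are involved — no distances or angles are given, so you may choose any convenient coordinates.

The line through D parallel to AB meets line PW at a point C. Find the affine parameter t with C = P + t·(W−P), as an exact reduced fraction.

t = 3/2

Assign B = (0, 0), A = (1, 0), D = (0, 1) — the answer is frame-independent, so this choice is without loss of generality.
1. L is the midpoint of DA ⇒ L = (1/2, 1/2)
2. P lies on line LB with LP:PB = -5:4 ⇒ P = (-2, -2)
3. W is the midpoint of BA ⇒ W = (1/2, 0)
through D parallel to AB: direction (-1, 0); meets PW at C = (7/4, 1)
C = P + t·(W−P) with t = 3/2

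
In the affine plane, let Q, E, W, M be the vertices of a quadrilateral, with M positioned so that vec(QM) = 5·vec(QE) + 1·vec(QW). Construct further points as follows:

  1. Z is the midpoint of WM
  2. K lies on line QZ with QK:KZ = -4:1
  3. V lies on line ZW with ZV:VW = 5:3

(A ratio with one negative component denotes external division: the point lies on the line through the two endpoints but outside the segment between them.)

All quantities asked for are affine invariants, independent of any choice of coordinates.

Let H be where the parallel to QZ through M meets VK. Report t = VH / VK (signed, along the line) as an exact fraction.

t = 13/5

Work in coordinates with Q = (0, 0), E = (1, 0), W = (0, 1), M = (5, 1).
1. Z is the midpoint of WM ⇒ Z = (5/2, 1)
2. K lies on line QZ with QK:KZ = -4:1 ⇒ K = (10/3, 4/3)
3. V lies on line ZW with ZV:VW = 5:3 ⇒ V = (15/16, 1)
through M parallel to QZ: direction (5/2, 1); meets VK at H = (43/6, 28/15)
H = V + t·(K−V) with t = 13/5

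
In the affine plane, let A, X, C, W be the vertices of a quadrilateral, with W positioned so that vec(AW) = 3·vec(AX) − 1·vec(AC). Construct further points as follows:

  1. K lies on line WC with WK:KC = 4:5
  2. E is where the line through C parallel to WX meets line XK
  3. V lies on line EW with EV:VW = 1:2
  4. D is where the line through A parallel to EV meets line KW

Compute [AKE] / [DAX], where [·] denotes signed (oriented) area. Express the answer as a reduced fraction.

[AKE]:[DAX] = -25/324

Choose coordinates A = (0, 0), X = (1, 0), C = (0, 1), W = (3, -1).
1. K lies on line WC with WK:KC = 4:5 ⇒ K = (5/3, -1/9)
2. E is where the line through C parallel to WX meets line XK ⇒ E = (5/2, -1/4)
3. V lies on line EW with EV:VW = 1:2 ⇒ V = (8/3, -1/2)
4. D is where the line through A parallel to EV meets line KW ⇒ D = (-6/5, 9/5)
2·[AKE] = -5/36, 2·[DAX] = 9/5
[AKE]:[DAX] = -5/36:9/5 = -25/324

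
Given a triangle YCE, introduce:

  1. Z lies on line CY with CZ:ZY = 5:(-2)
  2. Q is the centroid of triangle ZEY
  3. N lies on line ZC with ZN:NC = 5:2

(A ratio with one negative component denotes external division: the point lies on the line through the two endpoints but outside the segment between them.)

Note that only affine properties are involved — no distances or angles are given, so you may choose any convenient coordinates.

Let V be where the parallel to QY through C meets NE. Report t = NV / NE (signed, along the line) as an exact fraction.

Choose coordinates Y = (0, 0), C = (1, 0), E = (0, 1).
1. Z lies on line CY with CZ:ZY = 5:(-2) ⇒ Z = (-2/3, 0)
2. Q is the centroid of triangle ZEY ⇒ Q = (-2/9, 1/3)
3. N lies on line ZC with ZN:NC = 5:2 ⇒ N = (11/21, 0)
through C parallel to QY: direction (2/9, -1/3); meets NE at V = (-11/9, 10/3)
V = N + t·(E−N) with t = 10/3

t = 10/3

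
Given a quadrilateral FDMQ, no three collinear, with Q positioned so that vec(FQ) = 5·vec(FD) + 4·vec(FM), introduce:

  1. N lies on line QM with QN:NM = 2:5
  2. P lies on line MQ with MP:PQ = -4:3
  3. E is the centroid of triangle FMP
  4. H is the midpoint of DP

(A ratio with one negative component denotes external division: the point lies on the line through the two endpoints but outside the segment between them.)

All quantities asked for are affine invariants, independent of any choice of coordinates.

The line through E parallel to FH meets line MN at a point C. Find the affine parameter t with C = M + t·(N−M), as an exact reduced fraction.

t = 203/30

Set F = (0, 0), D = (1, 0), M = (0, 1), Q = (5, 4); any affine frame gives the same invariant.
1. N lies on line QM with QN:NM = 2:5 ⇒ N = (25/7, 22/7)
2. P lies on line MQ with MP:PQ = -4:3 ⇒ P = (20, 13)
3. E is the centroid of triangle FMP ⇒ E = (20/3, 14/3)
4. H is the midpoint of DP ⇒ H = (21/2, 13/2)
through E parallel to FH: direction (21/2, 13/2); meets MN at C = (145/6, 31/2)
C = M + t·(N−M) with t = 203/30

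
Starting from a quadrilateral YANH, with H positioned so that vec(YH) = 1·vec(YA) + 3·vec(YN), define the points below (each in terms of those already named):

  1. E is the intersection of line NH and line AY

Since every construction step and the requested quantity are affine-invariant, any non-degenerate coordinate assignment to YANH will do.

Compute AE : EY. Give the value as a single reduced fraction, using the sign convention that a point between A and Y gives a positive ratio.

AE:EY = -3

Set Y = (0, 0), A = (1, 0), N = (0, 1), H = (1, 3); any affine frame gives the same invariant.
1. E is the intersection of line NH and line AY ⇒ E = (-1/2, 0)
E = A + t·(Y−A) with t = 3/2, so AE:EY = t:(1−t) = 3/2:-1/2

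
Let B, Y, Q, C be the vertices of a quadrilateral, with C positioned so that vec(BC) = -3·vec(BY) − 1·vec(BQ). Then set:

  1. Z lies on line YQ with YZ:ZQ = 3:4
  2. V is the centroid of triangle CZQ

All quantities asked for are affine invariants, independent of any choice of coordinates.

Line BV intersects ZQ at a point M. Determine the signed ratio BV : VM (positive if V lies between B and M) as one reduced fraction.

Assign B = (0, 0), Y = (1, 0), Q = (0, 1), C = (-3, -1) — the answer is frame-independent, so this choice is without loss of generality.
1. Z lies on line YQ with YZ:ZQ = 3:4 ⇒ Z = (4/7, 3/7)
2. V is the centroid of triangle CZQ ⇒ V = (-17/21, 1/7)
line BV meets ZQ at M = (17/14, -3/14)
V = B + t·(M−B) with t = -2/3, so BV:VM = -2/3:5/3

BV:VM = -2/5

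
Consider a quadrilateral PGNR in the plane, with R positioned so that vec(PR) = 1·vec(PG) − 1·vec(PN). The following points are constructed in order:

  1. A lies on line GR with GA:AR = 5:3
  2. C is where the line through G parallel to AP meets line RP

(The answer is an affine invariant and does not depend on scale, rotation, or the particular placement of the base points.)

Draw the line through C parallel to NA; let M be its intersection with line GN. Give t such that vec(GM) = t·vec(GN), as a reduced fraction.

t = 64/15

Work in coordinates with P = (0, 0), G = (1, 0), N = (0, 1), R = (1, -1).
1. A lies on line GR with GA:AR = 5:3 ⇒ A = (1, -5/8)
2. C is where the line through G parallel to AP meets line RP ⇒ C = (-5/3, 5/3)
through C parallel to NA: direction (1, -13/8); meets GN at M = (-49/15, 64/15)
M = G + t·(N−G) with t = 64/15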